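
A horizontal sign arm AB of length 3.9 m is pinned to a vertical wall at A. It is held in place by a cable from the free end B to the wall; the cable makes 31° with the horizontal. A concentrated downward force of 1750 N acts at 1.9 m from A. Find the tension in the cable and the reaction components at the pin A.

ΣM about A: T·sin31°·3.9 − 1750·1.9 = 0 → T = 3325/(3.9·0.515038) = 1655.34 ≈ 1655 N.
ΣF_x = 0: A_x − T·cos31° = 0 → A_x = 1655.34 × 0.857167 = 1419 N.
ΣF_y = 0: A_y + T·sin31° − 1750 = 0 → A_y = 1750 − 1655.34 × 0.515038 = 897.4 N.

T = 1655 N, A_x = 1419 N, A_y = 897.4 N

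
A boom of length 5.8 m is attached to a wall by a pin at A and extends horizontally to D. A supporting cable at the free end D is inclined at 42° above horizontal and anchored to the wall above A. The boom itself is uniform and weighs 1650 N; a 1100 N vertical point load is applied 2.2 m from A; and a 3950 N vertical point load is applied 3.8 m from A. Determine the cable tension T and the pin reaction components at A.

ΣM about A: T·sin42°·5.8 − 1650·2.9 − 1100·2.2 − 3950·3.8 = 0 → T = 22215/(5.8·0.669131) = 5724.1 ≈ 5724 N.
ΣF_x = 0: A_x − T·cos42° = 0 → A_x = 5724.1 × 0.743145 = 4254 N.
ΣF_y = 0: A_y + T·sin42° − 1650 − 1100 − 3950 = 0 → A_y = 6700 − 5724.1 × 0.669131 = 2870 N.

T = 5724 N, A_x = 4254 N, A_y = 2870 N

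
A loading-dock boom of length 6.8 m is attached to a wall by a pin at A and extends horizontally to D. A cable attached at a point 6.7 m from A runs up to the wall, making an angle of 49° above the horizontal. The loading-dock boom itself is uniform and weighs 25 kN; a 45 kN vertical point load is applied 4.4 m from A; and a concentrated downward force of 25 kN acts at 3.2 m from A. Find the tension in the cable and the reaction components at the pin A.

ΣM about A: T·sin49°·6.7 − 25·3.4 − 45·4.4 − 25·3.2 = 0 → T = 363/(6.7·0.75471) = 71.788 ≈ 71.79 kN.
ΣF_x = 0: A_x − T·cos49° = 0 → A_x = 71.788 × 0.656059 = 47.10 kN.
ΣF_y = 0: A_y + T·sin49° − 25 − 45 − 25 = 0 → A_y = 95 − 71.788 × 0.75471 = 40.82 kN.

T = 71.79 kN, A_x = 47.10 kN, A_y = 40.82 kN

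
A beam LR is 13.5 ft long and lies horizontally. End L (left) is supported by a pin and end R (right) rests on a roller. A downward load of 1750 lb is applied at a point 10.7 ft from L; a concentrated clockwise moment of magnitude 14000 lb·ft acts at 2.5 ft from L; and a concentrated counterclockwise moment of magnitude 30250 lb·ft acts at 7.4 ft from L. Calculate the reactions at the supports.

L_x = 0, L_y = 1567 lb, R_y = 183.3 lb

ΣM about L: R_y·13.5 − 1750·10.7 − 14000 + 30250 = 0 → R_y = 2475/13.5 = 183.333 ≈ 183.3 lb.
ΣF_y = 0: L_y + 183.333 − 1750 = 0 → L_y = 1567 lb.
ΣF_x = 0: no horizontal applied forces, so L_x = 0.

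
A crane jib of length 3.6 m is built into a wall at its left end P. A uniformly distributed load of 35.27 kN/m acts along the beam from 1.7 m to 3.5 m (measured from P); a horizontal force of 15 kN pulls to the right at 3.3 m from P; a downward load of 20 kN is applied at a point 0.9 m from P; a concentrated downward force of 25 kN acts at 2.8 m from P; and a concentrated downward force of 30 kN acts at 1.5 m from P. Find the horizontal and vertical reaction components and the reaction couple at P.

Resultant of the distributed load: 35.27 × 1.8 = 63.486 kN at 2.6 m from P.
ΣF_x = 0: P_x + 15 = 0 → P_x = -15.00 kN.
ΣF_y = 0: P_y − 35.27·1.8 − 20 − 25 − 30 = 0 → P_y = 138.5 kN.
ΣM about P: M_P − (35.27·1.8)·2.6 − 20·0.9 − 25·2.8 − 30·1.5 = 0 → M_P = 298.1 kN·m.

P_x = -15.00 kN, P_y = 138.5 kN, M_P = 298.1 kN·m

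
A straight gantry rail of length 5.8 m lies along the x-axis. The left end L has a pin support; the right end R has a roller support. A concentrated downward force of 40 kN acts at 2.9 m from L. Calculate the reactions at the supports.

Taking moments about L: R_y·5.8 − 40·2.9 = 0 → R_y = 116/5.8 = 20.00 kN.
ΣF_y = 0: L_y + 20 − 40 = 0 → L_y = 20.00 kN.
ΣF_x = 0: no horizontal applied forces, so L_x = 0.

L_x = 0, L_y = 20.00 kN, R_y = 20.00 kN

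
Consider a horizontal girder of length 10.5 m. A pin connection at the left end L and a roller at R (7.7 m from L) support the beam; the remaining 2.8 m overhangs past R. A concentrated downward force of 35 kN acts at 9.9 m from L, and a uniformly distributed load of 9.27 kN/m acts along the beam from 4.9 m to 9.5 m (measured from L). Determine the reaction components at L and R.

L_x = 0, L_y = -7.231 kN, R_y = 84.87 kN

Resultant of the distributed load: 9.27 × 4.6 = 42.642 kN at 7.2 m from L.
Taking moments about L: R_y·7.7 − 35·9.9 − (9.27·4.6)·7.2 = 0 → R_y = 653.5224/7.7 = 84.873 ≈ 84.87 kN.
ΣF_y = 0: L_y + 84.873 − 35 − 9.27·4.6 = 0 → L_y = -7.231 kN.
ΣF_x = 0: no horizontal applied forces, so L_x = 0.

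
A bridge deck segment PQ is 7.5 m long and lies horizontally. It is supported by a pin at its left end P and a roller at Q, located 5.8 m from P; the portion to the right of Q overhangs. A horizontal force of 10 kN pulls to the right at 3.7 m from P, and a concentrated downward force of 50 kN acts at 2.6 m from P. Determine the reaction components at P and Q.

P_x = -10.00 kN, P_y = 27.59 kN, Q_y = 22.41 kN

Moments about P: Q_y·5.8 − 50·2.6 = 0 → Q_y = 130/5.8 = 22.4138 ≈ 22.41 kN.
ΣF_y = 0: P_y + 22.4138 − 50 = 0 → P_y = 27.59 kN.
ΣF_x = 0: P_x + 10 = 0 → P_x = -10.00 kN.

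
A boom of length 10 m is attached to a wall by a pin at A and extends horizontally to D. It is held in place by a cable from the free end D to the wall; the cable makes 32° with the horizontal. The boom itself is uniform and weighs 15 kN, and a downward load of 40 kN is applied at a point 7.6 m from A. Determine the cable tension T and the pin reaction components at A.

T = 71.52 kN, A_x = 60.65 kN, A_y = 17.10 kN

ΣM about A: T·sin32°·10 − 15·5 − 40·7.6 = 0 → T = 379/(10·0.529919) = 71.5204 ≈ 71.52 kN.
ΣF_x = 0: A_x − T·cos32° = 0 → A_x = 71.5204 × 0.848048 = 60.65 kN.
ΣF_y = 0: A_y + T·sin32° − 15 − 40 = 0 → A_y = 55 − 71.5204 × 0.529919 = 17.10 kN.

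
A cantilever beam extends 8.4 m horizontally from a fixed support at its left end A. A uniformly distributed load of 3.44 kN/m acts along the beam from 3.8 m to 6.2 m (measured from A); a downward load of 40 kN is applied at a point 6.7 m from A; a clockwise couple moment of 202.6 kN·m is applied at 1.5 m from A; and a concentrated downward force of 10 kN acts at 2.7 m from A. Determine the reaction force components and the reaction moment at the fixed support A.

Resultant of the distributed load: 3.44 × 2.4 = 8.256 kN at 5 m from A.
ΣF_x = 0: A_x = 0.
ΣF_y = 0: A_y − 3.44·2.4 − 40 − 10 = 0 → A_y = 58.26 kN.
ΣM about A: M_A − (3.44·2.4)·5 − 40·6.7 − 202.6 − 10·2.7 = 0 → M_A = 538.9 kN·m.

A_x = 0, A_y = 58.26 kN, M_A = 538.9 kN·m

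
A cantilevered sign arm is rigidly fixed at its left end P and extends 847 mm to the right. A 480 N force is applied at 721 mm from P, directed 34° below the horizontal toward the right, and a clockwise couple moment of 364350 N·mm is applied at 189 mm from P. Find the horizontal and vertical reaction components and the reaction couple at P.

P_x = -397.9 N, P_y = 268.4 N, M_P = 557900 N·mm

ΣF_x = 0: P_x + 480·cos34° = 0 → P_x = -397.9 N.
ΣF_y = 0: P_y − 480·sin34° = 0 → P_y = 268.4 N.
ΣM about P: M_P − 480·sin34°·721 − 364350 = 0 → M_P = 557900 N·mm.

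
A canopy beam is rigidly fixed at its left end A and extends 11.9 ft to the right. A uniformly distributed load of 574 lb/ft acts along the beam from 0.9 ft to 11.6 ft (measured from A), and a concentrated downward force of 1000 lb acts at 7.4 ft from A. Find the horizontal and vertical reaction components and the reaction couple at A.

A_x = 0, A_y = 7142 lb, M_A = 45790 lb·ft

Resultant of the distributed load: 574 × 10.7 = 6141.8 lb at 6.25 ft from A.
ΣF_x = 0: A_x = 0.
ΣF_y = 0: A_y − 574·10.7 − 1000 = 0 → A_y = 7142 lb.
ΣM about A: M_A − (574·10.7)·6.25 − 1000·7.4 = 0 → M_A = 45790 lb·ft.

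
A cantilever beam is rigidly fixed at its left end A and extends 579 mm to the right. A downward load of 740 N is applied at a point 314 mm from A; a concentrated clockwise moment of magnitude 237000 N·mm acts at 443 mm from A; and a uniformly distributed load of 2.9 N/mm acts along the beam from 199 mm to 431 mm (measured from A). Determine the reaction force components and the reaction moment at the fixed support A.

A_x = 0, A_y = 1413 N, M_A = 681300 N·mm

Resultant of the distributed load: 2.9 × 232 = 672.8 N at 315 mm from A.
ΣF_x = 0: A_x = 0.
ΣF_y = 0: A_y − 740 − 2.9·232 = 0 → A_y = 1413 N.
ΣM about A: M_A − 740·314 − 237000 − (2.9·232)·315 = 0 → M_A = 681300 N·mm.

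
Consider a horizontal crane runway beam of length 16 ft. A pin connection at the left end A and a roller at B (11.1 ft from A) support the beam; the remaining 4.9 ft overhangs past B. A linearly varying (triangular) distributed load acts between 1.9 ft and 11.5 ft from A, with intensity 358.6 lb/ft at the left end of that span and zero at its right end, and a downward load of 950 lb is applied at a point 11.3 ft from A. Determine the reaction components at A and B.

Resultant of the triangular load: ½ × 358.6 × 9.6 = 1721.28 lb, acting at 5.1 ft from A (one-third of the span from the peak).
Taking moments about A: B_y·11.1 − (½·358.6·9.6)·5.1 − 950·11.3 = 0 → B_y = 19513.528/11.1 = 1757.98 ≈ 1758 lb.
ΣF_y = 0: A_y + 1757.98 − ½·358.6·9.6 − 950 = 0 → A_y = 913.3 lb.
ΣF_x = 0: no horizontal applied forces, so A_x = 0.

A_x = 0, A_y = 913.3 lb, B_y = 1758 lb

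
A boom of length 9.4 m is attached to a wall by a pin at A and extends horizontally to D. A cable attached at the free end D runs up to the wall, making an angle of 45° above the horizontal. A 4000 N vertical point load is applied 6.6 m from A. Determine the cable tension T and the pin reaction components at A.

T = 3972 N, A_x = 2809 N, A_y = 1191 N

ΣM about A: T·sin45°·9.4 − 4000·6.6 = 0 → T = 26400/(9.4·0.707107) = 3971.83 ≈ 3972 N.
ΣF_x = 0: A_x − T·cos45° = 0 → A_x = 3971.83 × 0.707107 = 2809 N.
ΣF_y = 0: A_y + T·sin45° − 4000 = 0 → A_y = 4000 − 3971.83 × 0.707107 = 1191 N.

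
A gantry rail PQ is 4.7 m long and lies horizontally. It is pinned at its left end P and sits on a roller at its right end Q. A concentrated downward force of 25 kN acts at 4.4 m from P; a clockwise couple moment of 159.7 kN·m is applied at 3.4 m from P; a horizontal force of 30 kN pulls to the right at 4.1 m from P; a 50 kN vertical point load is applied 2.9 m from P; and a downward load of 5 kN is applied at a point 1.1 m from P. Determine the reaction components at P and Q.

Moments about P: Q_y·4.7 − 25·4.4 − 159.7 − 50·2.9 − 5·1.1 = 0 → Q_y = 420.2/4.7 = 89.4043 ≈ 89.40 kN.
ΣF_y = 0: P_y + 89.4043 − 25 − 50 − 5 = 0 → P_y = -9.404 kN.
ΣF_x = 0: P_x + 30 = 0 → P_x = -30.00 kN.

P_x = -30.00 kN, P_y = -9.404 kN, Q_y = 89.40 kN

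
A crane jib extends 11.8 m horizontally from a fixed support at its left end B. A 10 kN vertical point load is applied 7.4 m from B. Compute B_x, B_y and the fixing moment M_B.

B_x = 0, B_y = 10.00 kN, M_B = 74.00 kN·m

ΣF_x = 0: B_x = 0.
ΣF_y = 0: B_y − 10 = 0 → B_y = 10.00 kN.
ΣM about B: M_B − 10·7.4 = 0 → M_B = 74.00 kN·m.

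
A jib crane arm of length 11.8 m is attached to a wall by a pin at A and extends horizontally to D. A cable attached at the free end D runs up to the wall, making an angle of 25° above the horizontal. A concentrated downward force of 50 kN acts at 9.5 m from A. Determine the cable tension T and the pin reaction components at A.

T = 95.25 kN, A_x = 86.33 kN, A_y = 9.746 kN

ΣM about A: T·sin25°·11.8 − 50·9.5 = 0 → T = 475/(11.8·0.422618) = 95.2497 ≈ 95.25 kN.
ΣF_x = 0: A_x − T·cos25° = 0 → A_x = 95.2497 × 0.906308 = 86.33 kN.
ΣF_y = 0: A_y + T·sin25° − 50 = 0 → A_y = 50 − 95.2497 × 0.422618 = 9.746 kN.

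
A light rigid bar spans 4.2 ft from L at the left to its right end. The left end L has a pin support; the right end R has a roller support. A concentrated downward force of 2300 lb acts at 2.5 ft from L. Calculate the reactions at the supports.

L_x = 0, L_y = 931.0 lb, R_y = 1369 lb

Taking moments about L: R_y·4.2 − 2300·2.5 = 0 → R_y = 5750/4.2 = 1369.05 ≈ 1369 lb.
ΣF_y = 0: L_y + 1369.05 − 2300 = 0 → L_y = 931.0 lb.
ΣF_x = 0: no horizontal applied forces, so L_x = 0.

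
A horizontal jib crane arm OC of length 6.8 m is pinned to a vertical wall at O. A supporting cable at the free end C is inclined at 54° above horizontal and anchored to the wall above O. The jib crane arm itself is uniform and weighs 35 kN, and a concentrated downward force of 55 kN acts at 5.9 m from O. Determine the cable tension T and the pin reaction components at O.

ΣM about O: T·sin54°·6.8 − 35·3.4 − 55·5.9 = 0 → T = 443.5/(6.8·0.809017) = 80.6171 ≈ 80.62 kN.
ΣF_x = 0: O_x − T·cos54° = 0 → O_x = 80.6171 × 0.587785 = 47.39 kN.
ΣF_y = 0: O_y + T·sin54° − 35 − 55 = 0 → O_y = 90 − 80.6171 × 0.809017 = 24.78 kN.

T = 80.62 kN, O_x = 47.39 kN, O_y = 24.78 kN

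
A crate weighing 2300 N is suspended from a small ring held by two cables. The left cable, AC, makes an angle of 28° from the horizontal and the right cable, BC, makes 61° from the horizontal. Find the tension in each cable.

T_AC = 1115 N, T_BC = 2031 N

ΣF_x = 0: −T_AC·cos28° + T_BC·cos61° = 0 → T_BC = 1.82123·T_AC.
ΣF_y = 0: T_AC·sin28° + T_BC·sin61° = 2300.
Substitute: T_AC·(0.469472 + 1.82123·0.87462) = 2300 → T_AC = 1115.23 ≈ 1115 N.
Then T_BC = 1.82123 × 1115.23 = 2031 N.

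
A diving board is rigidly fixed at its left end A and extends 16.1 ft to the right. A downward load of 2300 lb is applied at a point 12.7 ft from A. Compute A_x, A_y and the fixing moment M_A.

ΣF_x = 0: A_x = 0.
ΣF_y = 0: A_y − 2300 = 0 → A_y = 2300 lb.
ΣM about A: M_A − 2300·12.7 = 0 → M_A = 29210 lb·ft.

A_x = 0, A_y = 2300 lb, M_A = 29210 lb·ft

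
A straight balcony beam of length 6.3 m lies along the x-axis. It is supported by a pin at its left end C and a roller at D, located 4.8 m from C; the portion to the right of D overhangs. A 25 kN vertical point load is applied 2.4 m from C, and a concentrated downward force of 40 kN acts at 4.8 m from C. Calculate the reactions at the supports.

Moments about C: D_y·4.8 − 25·2.4 − 40·4.8 = 0 → D_y = 252/4.8 = 52.50 kN.
ΣF_y = 0: C_y + 52.5 − 25 − 40 = 0 → C_y = 12.50 kN.
ΣF_x = 0: no horizontal applied forces, so C_x = 0.

C_x = 0, C_y = 12.50 kN, D_y = 52.50 kN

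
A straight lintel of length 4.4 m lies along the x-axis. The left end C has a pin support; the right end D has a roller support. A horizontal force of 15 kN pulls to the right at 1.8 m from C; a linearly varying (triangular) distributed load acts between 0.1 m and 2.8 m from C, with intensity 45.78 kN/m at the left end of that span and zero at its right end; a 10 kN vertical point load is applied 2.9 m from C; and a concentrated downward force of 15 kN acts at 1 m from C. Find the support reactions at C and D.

C_x = -15.00 kN, C_y = 62.76 kN, D_y = 24.05 kN

Resultant of the triangular load: ½ × 45.78 × 2.7 = 61.803 kN, acting at 1 m from C (one-third of the span from the peak).
Moments about C: D_y·4.4 − (½·45.78·2.7)·1 − 10·2.9 − 15·1 = 0 → D_y = 105.803/4.4 = 24.0461 ≈ 24.05 kN.
ΣF_y = 0: C_y + 24.0461 − ½·45.78·2.7 − 10 − 15 = 0 → C_y = 62.76 kN.
ΣF_x = 0: C_x + 15 = 0 → C_x = -15.00 kN.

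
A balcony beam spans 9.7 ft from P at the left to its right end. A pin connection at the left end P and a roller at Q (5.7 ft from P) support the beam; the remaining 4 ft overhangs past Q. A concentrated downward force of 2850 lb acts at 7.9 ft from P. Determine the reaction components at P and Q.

ΣM about P: Q_y·5.7 − 2850·7.9 = 0 → Q_y = 22515/5.7 = 3950 lb.
ΣF_y = 0: P_y + 3950 − 2850 = 0 → P_y = -1100 lb.
ΣF_x = 0: no horizontal applied forces, so P_x = 0.

P_x = 0, P_y = -1100 lb, Q_y = 3950 lb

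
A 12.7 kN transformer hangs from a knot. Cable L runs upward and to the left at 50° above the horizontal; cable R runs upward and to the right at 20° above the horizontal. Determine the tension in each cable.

T_L = 12.70 kN, T_R = 8.687 kN

ΣF_x = 0: −T_L·cos50° + T_R·cos20° = 0 → T_R = 0.68404·T_L.
ΣF_y = 0: T_L·sin50° + T_R·sin20° = 12.7.
Substitute: T_L·(0.766044 + 0.68404·0.34202) = 12.7 → T_L = 12.70 kN.
Then T_R = 0.68404 × 12.7 = 8.687 kN.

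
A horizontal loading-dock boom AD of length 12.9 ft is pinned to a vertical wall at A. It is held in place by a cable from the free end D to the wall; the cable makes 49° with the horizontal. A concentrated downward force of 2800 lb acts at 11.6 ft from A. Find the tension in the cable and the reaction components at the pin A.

ΣM about A: T·sin49°·12.9 − 2800·11.6 = 0 → T = 32480/(12.9·0.75471) = 3336.15 ≈ 3336 lb.
ΣF_x = 0: A_x − T·cos49° = 0 → A_x = 3336.15 × 0.656059 = 2189 lb.
ΣF_y = 0: A_y + T·sin49° − 2800 = 0 → A_y = 2800 − 3336.15 × 0.75471 = 282.2 lb.

T = 3336 lb, A_x = 2189 lb, A_y = 282.2 lb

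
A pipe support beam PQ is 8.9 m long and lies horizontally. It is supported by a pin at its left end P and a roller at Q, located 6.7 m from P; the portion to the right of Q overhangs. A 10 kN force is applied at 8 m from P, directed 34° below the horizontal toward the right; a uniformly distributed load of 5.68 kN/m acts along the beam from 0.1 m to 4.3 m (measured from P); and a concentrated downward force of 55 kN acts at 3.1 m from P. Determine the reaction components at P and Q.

P_x = -8.290 kN, P_y = 44.49 kN, Q_y = 39.96 kN

Resultant of the distributed load: 5.68 × 4.2 = 23.856 kN at 2.2 m from P.
ΣM about P: Q_y·6.7 − 10·sin34°·8 − (5.68·4.2)·2.2 − 55·3.1 = 0 → Q_y = 267.719/6.7 = 39.9581 ≈ 39.96 kN.
ΣF_y = 0: P_y + 39.9581 − 10·sin34° − 5.68·4.2 − 55 = 0 → P_y = 44.49 kN.
ΣF_x = 0: P_x + 10·cos34° = 0 → P_x = -8.290 kN.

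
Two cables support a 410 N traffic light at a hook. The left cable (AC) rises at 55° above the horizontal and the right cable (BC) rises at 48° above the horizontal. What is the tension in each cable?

T_AC = 281.6 N, T_BC = 241.4 N

ΣF_x = 0: −T_AC·cos55° + T_BC·cos48° = 0 → T_BC = 0.857197·T_AC.
ΣF_y = 0: T_AC·sin55° + T_BC·sin48° = 410.
Substitute: T_AC·(0.819152 + 0.857197·0.743145) = 410 → T_AC = 281.56 ≈ 281.6 N.
Then T_BC = 0.857197 × 281.56 = 241.4 N.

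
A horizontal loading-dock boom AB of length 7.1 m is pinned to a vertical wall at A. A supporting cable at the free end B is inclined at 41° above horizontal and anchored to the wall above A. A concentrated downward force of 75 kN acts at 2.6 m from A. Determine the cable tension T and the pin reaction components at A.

ΣM about A: T·sin41°·7.1 − 75·2.6 = 0 → T = 195/(7.1·0.656059) = 41.8633 ≈ 41.86 kN.
ΣF_x = 0: A_x − T·cos41° = 0 → A_x = 41.8633 × 0.75471 = 31.59 kN.
ΣF_y = 0: A_y + T·sin41° − 75 = 0 → A_y = 75 − 41.8633 × 0.656059 = 47.54 kN.

T = 41.86 kN, A_x = 31.59 kN, A_y = 47.54 kN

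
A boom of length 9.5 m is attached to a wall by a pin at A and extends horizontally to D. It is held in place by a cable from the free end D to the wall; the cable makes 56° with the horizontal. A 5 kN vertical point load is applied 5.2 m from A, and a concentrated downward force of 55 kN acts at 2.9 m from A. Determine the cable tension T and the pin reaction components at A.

T = 23.55 kN, A_x = 13.17 kN, A_y = 40.47 kN

ΣM about A: T·sin56°·9.5 − 5·5.2 − 55·2.9 = 0 → T = 185.5/(9.5·0.829038) = 23.553 ≈ 23.55 kN.
ΣF_x = 0: A_x − T·cos56° = 0 → A_x = 23.553 × 0.559193 = 13.17 kN.
ΣF_y = 0: A_y + T·sin56° − 5 − 55 = 0 → A_y = 60 − 23.553 × 0.829038 = 40.47 kN.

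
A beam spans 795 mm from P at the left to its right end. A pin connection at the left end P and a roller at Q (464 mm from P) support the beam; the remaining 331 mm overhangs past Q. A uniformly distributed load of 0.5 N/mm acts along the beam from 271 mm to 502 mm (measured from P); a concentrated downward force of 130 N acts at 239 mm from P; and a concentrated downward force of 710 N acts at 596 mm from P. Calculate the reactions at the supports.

Resultant of the distributed load: 0.5 × 231 = 115.5 N at 386.5 mm from P.
ΣM about P: Q_y·464 − (0.5·231)·386.5 − 130·239 − 710·596 = 0 → Q_y = 498870.75/464 = 1075.15 ≈ 1075 N.
ΣF_y = 0: P_y + 1075.15 − 0.5·231 − 130 − 710 = 0 → P_y = -119.7 N.
ΣF_x = 0: no horizontal applied forces, so P_x = 0.

P_x = 0, P_y = -119.7 N, Q_y = 1075 N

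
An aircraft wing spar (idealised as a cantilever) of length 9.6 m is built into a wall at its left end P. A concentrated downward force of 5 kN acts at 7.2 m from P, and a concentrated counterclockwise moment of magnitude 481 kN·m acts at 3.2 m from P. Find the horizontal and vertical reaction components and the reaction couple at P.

ΣF_x = 0: P_x = 0.
ΣF_y = 0: P_y − 5 = 0 → P_y = 5.000 kN.
ΣM about P: M_P − 5·7.2 + 481 = 0 → M_P = -445.0 kN·m.

P_x = 0, P_y = 5.000 kN, M_P = -445.0 kN·m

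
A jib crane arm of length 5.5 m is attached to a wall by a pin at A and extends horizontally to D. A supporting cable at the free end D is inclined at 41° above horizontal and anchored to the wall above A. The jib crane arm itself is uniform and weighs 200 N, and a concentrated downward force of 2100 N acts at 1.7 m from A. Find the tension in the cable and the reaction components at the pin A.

ΣM about A: T·sin41°·5.5 − 200·2.75 − 2100·1.7 = 0 → T = 4120/(5.5·0.656059) = 1141.8 ≈ 1142 N.
ΣF_x = 0: A_x − T·cos41° = 0 → A_x = 1141.8 × 0.75471 = 861.7 N.
ΣF_y = 0: A_y + T·sin41° − 200 − 2100 = 0 → A_y = 2300 − 1141.8 × 0.656059 = 1551 N.

T = 1142 N, A_x = 861.7 N, A_y = 1551 N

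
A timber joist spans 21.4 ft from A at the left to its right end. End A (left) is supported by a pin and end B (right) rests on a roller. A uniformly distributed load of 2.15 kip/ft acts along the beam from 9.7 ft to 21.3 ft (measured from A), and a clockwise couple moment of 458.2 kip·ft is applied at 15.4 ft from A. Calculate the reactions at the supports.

A_x = 0, A_y = -14.54 kip, B_y = 39.48 kip

Resultant of the distributed load: 2.15 × 11.6 = 24.94 kip at 15.5 ft from A.
ΣM about A: B_y·21.4 − (2.15·11.6)·15.5 − 458.2 = 0 → B_y = 844.77/21.4 = 39.4752 ≈ 39.48 kip.
ΣF_y = 0: A_y + 39.4752 − 2.15·11.6 = 0 → A_y = -14.54 kip.
ΣF_x = 0: no horizontal applied forces, so A_x = 0.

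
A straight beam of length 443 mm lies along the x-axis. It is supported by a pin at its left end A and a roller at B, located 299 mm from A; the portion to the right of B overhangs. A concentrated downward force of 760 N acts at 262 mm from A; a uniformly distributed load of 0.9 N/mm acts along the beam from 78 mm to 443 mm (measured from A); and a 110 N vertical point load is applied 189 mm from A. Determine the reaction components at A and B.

A_x = 0, A_y = 176.8 N, B_y = 1022 N

Resultant of the distributed load: 0.9 × 365 = 328.5 N at 260.5 mm from A.
ΣM about A: B_y·299 − 760·262 − (0.9·365)·260.5 − 110·189 = 0 → B_y = 305484.25/299 = 1021.69 ≈ 1022 N.
ΣF_y = 0: A_y + 1021.69 − 760 − 0.9·365 − 110 = 0 → A_y = 176.8 N.
ΣF_x = 0: no horizontal applied forces, so A_x = 0.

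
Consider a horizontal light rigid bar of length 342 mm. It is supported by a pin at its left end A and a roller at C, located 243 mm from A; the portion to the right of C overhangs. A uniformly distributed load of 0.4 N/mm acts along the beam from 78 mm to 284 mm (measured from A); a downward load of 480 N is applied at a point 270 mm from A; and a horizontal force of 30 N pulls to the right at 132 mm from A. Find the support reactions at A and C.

Resultant of the distributed load: 0.4 × 206 = 82.4 N at 181 mm from A.
Taking moments about A: C_y·243 − (0.4·206)·181 − 480·270 = 0 → C_y = 144514.4/243 = 594.709 ≈ 594.7 N.
ΣF_y = 0: A_y + 594.709 − 0.4·206 − 480 = 0 → A_y = -32.31 N.
ΣF_x = 0: A_x + 30 = 0 → A_x = -30.00 N.

A_x = -30.00 N, A_y = -32.31 N, C_y = 594.7 N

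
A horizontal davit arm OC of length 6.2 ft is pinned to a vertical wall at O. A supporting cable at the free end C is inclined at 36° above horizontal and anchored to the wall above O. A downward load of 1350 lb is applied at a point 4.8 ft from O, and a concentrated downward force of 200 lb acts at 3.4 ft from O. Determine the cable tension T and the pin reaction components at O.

T = 1965 lb, O_x = 1589 lb, O_y = 395.2 lb

ΣM about O: T·sin36°·6.2 − 1350·4.8 − 200·3.4 = 0 → T = 7160/(6.2·0.587785) = 1964.73 ≈ 1965 lb.
ΣF_x = 0: O_x − T·cos36° = 0 → O_x = 1964.73 × 0.809017 = 1589 lb.
ΣF_y = 0: O_y + T·sin36° − 1350 − 200 = 0 → O_y = 1550 − 1964.73 × 0.587785 = 395.2 lb.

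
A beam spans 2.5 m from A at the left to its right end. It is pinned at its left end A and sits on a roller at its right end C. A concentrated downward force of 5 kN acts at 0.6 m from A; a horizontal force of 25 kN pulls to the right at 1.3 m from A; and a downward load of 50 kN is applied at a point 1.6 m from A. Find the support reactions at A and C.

A_x = -25.00 kN, A_y = 21.80 kN, C_y = 33.20 kN

Moments about A: C_y·2.5 − 5·0.6 − 50·1.6 = 0 → C_y = 83/2.5 = 33.20 kN.
ΣF_y = 0: A_y + 33.2 − 5 − 50 = 0 → A_y = 21.80 kN.
ΣF_x = 0: A_x + 25 = 0 → A_x = -25.00 kN.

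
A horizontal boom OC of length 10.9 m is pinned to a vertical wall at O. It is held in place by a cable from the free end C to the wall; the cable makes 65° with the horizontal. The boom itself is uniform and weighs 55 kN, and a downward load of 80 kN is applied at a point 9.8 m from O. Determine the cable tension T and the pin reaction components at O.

T = 109.7 kN, O_x = 46.36 kN, O_y = 35.57 kN

ΣM about O: T·sin65°·10.9 − 55·5.45 − 80·9.8 = 0 → T = 1083.75/(10.9·0.906308) = 109.705 ≈ 109.7 kN.
ΣF_x = 0: O_x − T·cos65° = 0 → O_x = 109.705 × 0.422618 = 46.36 kN.
ΣF_y = 0: O_y + T·sin65° − 55 − 80 = 0 → O_y = 135 − 109.705 × 0.906308 = 35.57 kN.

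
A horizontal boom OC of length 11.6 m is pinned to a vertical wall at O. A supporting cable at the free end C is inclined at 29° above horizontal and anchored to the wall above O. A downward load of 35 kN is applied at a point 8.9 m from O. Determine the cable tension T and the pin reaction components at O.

ΣM about O: T·sin29°·11.6 − 35·8.9 = 0 → T = 311.5/(11.6·0.48481) = 55.3896 ≈ 55.39 kN.
ΣF_x = 0: O_x − T·cos29° = 0 → O_x = 55.3896 × 0.87462 = 48.44 kN.
ΣF_y = 0: O_y + T·sin29° − 35 = 0 → O_y = 35 − 55.3896 × 0.48481 = 8.147 kN.

T = 55.39 kN, O_x = 48.44 kN, O_y = 8.147 kN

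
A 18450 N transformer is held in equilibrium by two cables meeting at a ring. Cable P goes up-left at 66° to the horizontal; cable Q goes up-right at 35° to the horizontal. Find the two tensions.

T_P = 15400 N, T_Q = 7645 N

ΣF_x = 0: −T_P·cos66° + T_Q·cos35° = 0 → T_Q = 0.496534·T_P.
ΣF_y = 0: T_P·sin66° + T_Q·sin35° = 18450.
Substitute: T_P·(0.913545 + 0.496534·0.573576) = 18450 → T_P = 15396.2 ≈ 15400 N.
Then T_Q = 0.496534 × 15396.2 = 7645 N.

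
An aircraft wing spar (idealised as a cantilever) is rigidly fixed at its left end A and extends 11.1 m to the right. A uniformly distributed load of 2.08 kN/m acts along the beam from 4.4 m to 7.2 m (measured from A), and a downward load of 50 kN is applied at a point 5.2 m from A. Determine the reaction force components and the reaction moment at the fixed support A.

A_x = 0, A_y = 55.82 kN, M_A = 293.8 kN·m

Resultant of the distributed load: 2.08 × 2.8 = 5.824 kN at 5.8 m from A.
ΣF_x = 0: A_x = 0.
ΣF_y = 0: A_y − 2.08·2.8 − 50 = 0 → A_y = 55.82 kN.
ΣM about A: M_A − (2.08·2.8)·5.8 − 50·5.2 = 0 → M_A = 293.8 kN·m.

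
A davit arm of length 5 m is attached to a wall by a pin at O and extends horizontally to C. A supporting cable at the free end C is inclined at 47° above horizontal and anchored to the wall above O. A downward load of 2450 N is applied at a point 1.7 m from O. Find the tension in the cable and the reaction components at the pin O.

ΣM about O: T·sin47°·5 − 2450·1.7 = 0 → T = 4165/(5·0.731354) = 1138.98 ≈ 1139 N.
ΣF_x = 0: O_x − T·cos47° = 0 → O_x = 1138.98 × 0.681998 = 776.8 N.
ΣF_y = 0: O_y + T·sin47° − 2450 = 0 → O_y = 2450 − 1138.98 × 0.731354 = 1617 N.

T = 1139 N, O_x = 776.8 N, O_y = 1617 N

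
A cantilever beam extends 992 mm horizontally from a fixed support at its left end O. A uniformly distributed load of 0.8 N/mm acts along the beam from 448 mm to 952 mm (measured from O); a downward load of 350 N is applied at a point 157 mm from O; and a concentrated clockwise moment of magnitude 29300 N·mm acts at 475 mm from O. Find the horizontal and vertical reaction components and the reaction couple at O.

Resultant of the distributed load: 0.8 × 504 = 403.2 N at 700 mm from O.
ΣF_x = 0: O_x = 0.
ΣF_y = 0: O_y − 0.8·504 − 350 = 0 → O_y = 753.2 N.
ΣM about O: M_O − (0.8·504)·700 − 350·157 − 29300 = 0 → M_O = 366500 N·mm.

O_x = 0, O_y = 753.2 N, M_O = 366500 N·mm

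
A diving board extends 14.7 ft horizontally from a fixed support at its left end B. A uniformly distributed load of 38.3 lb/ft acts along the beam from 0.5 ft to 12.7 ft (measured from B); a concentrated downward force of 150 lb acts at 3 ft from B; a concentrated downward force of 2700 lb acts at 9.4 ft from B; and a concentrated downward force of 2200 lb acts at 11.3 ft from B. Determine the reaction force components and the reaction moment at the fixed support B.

Resultant of the distributed load: 38.3 × 12.2 = 467.26 lb at 6.6 ft from B.
ΣF_x = 0: B_x = 0.
ΣF_y = 0: B_y − 38.3·12.2 − 150 − 2700 − 2200 = 0 → B_y = 5517 lb.
ΣM about B: M_B − (38.3·12.2)·6.6 − 150·3 − 2700·9.4 − 2200·11.3 = 0 → M_B = 53770 lb·ft.

B_x = 0, B_y = 5517 lb, M_B = 53770 lb·ft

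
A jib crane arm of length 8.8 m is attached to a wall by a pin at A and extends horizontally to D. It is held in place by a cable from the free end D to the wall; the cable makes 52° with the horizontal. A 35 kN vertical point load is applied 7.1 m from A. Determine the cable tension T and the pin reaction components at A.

ΣM about A: T·sin52°·8.8 − 35·7.1 = 0 → T = 248.5/(8.8·0.788011) = 35.8353 ≈ 35.84 kN.
ΣF_x = 0: A_x − T·cos52° = 0 → A_x = 35.8353 × 0.615661 = 22.06 kN.
ΣF_y = 0: A_y + T·sin52° − 35 = 0 → A_y = 35 − 35.8353 × 0.788011 = 6.761 kN.

T = 35.84 kN, A_x = 22.06 kN, A_y = 6.761 kN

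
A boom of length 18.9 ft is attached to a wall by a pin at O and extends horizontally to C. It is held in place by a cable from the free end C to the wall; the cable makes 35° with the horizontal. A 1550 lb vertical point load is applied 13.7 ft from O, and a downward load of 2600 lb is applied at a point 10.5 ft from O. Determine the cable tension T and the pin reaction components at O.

T = 4477 lb, O_x = 3667 lb, O_y = 1582 lb

ΣM about O: T·sin35°·18.9 − 1550·13.7 − 2600·10.5 = 0 → T = 48535/(18.9·0.573576) = 4477.16 ≈ 4477 lb.
ΣF_x = 0: O_x − T·cos35° = 0 → O_x = 4477.16 × 0.819152 = 3667 lb.
ΣF_y = 0: O_y + T·sin35° − 1550 − 2600 = 0 → O_y = 4150 − 4477.16 × 0.573576 = 1582 lb.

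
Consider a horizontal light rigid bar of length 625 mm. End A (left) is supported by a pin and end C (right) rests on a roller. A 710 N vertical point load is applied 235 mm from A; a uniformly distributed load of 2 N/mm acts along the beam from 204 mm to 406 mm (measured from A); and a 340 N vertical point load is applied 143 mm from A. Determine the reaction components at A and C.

A_x = 0, A_y = 912.1 N, C_y = 541.9 N

Resultant of the distributed load: 2 × 202 = 404 N at 305 mm from A.
ΣM about A: C_y·625 − 710·235 − (2·202)·305 − 340·143 = 0 → C_y = 338690/625 = 541.904 ≈ 541.9 N.
ΣF_y = 0: A_y + 541.904 − 710 − 2·202 − 340 = 0 → A_y = 912.1 N.
ΣF_x = 0: no horizontal applied forces, so A_x = 0.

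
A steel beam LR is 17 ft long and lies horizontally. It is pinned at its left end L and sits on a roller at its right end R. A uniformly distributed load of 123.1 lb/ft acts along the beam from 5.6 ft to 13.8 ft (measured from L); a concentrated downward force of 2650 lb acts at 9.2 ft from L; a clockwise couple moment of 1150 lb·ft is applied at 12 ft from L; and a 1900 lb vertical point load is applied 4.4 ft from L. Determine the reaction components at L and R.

Resultant of the distributed load: 123.1 × 8.2 = 1009.42 lb at 9.7 ft from L.
Moments about L: R_y·17 − (123.1·8.2)·9.7 − 2650·9.2 − 1150 − 1900·4.4 = 0 → R_y = 43681.374/17 = 2569.49 ≈ 2569 lb.
ΣF_y = 0: L_y + 2569.49 − 123.1·8.2 − 2650 − 1900 = 0 → L_y = 2990 lb.
ΣF_x = 0: no horizontal applied forces, so L_x = 0.

L_x = 0, L_y = 2990 lb, R_y = 2569 lb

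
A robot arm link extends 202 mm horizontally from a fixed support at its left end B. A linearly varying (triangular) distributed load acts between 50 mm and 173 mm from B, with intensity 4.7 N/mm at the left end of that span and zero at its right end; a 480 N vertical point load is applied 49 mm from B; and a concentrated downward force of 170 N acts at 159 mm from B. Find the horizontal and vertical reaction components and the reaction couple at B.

Resultant of the triangular load: ½ × 4.7 × 123 = 289.05 N, acting at 91 mm from B (one-third of the span from the peak).
ΣF_x = 0: B_x = 0.
ΣF_y = 0: B_y − ½·4.7·123 − 480 − 170 = 0 → B_y = 939.0 N.
ΣM about B: M_B − (½·4.7·123)·91 − 480·49 − 170·159 = 0 → M_B = 76850 N·mm.

B_x = 0, B_y = 939.0 N, M_B = 76850 N·mm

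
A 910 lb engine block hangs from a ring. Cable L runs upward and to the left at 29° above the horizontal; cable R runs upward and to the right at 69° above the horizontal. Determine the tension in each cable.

ΣF_x = 0: −T_L·cos29° + T_R·cos69° = 0 → T_R = 2.44056·T_L.
ΣF_y = 0: T_L·sin29° + T_R·sin69° = 910.
Substitute: T_L·(0.48481 + 2.44056·0.93358) = 910 → T_L = 329.32 ≈ 329.3 lb.
Then T_R = 2.44056 × 329.32 = 803.7 lb.

T_L = 329.3 lb, T_R = 803.7 lb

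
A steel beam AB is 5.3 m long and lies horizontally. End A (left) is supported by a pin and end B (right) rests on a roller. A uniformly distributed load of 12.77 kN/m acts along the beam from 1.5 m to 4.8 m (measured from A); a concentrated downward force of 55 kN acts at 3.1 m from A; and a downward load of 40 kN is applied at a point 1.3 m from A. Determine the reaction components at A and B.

A_x = 0, A_y = 70.11 kN, B_y = 67.03 kN

Resultant of the distributed load: 12.77 × 3.3 = 42.141 kN at 3.15 m from A.
Taking moments about A: B_y·5.3 − (12.77·3.3)·3.15 − 55·3.1 − 40·1.3 = 0 → B_y = 355.24415/5.3 = 67.0272 ≈ 67.03 kN.
ΣF_y = 0: A_y + 67.0272 − 12.77·3.3 − 55 − 40 = 0 → A_y = 70.11 kN.
ΣF_x = 0: no horizontal applied forces, so A_x = 0.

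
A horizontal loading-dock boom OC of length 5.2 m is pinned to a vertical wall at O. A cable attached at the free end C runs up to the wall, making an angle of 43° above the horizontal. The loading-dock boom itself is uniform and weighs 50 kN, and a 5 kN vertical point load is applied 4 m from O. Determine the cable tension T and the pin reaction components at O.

ΣM about O: T·sin43°·5.2 − 50·2.6 − 5·4 = 0 → T = 150/(5.2·0.681998) = 42.2965 ≈ 42.30 kN.
ΣF_x = 0: O_x − T·cos43° = 0 → O_x = 42.2965 × 0.731354 = 30.93 kN.
ΣF_y = 0: O_y + T·sin43° − 50 − 5 = 0 → O_y = 55 − 42.2965 × 0.681998 = 26.15 kN.

T = 42.30 kN, O_x = 30.93 kN, O_y = 26.15 kN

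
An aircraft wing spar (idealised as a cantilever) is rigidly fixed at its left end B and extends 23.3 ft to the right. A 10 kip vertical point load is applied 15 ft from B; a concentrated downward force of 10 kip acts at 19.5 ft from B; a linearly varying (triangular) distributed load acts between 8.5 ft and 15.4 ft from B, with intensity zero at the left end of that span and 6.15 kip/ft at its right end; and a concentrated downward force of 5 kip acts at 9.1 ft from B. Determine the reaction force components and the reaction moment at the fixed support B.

B_x = 0, B_y = 46.22 kip, M_B = 668.4 kip·ft

Resultant of the triangular load: ½ × 6.15 × 6.9 = 21.2175 kip, acting at 13.1 ft from B (one-third of the span from the peak).
ΣF_x = 0: B_x = 0.
ΣF_y = 0: B_y − 10 − 10 − ½·6.15·6.9 − 5 = 0 → B_y = 46.22 kip.
ΣM about B: M_B − 10·15 − 10·19.5 − (½·6.15·6.9)·13.1 − 5·9.1 = 0 → M_B = 668.4 kip·ft.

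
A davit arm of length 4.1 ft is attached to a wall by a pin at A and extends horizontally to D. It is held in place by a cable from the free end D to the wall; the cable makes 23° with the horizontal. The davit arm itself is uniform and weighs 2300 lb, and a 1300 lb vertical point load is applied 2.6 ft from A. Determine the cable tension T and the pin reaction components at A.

T = 5053 lb, A_x = 4651 lb, A_y = 1626 lb

ΣM about A: T·sin23°·4.1 − 2300·2.05 − 1300·2.6 = 0 → T = 8095/(4.1·0.390731) = 5053.07 ≈ 5053 lb.
ΣF_x = 0: A_x − T·cos23° = 0 → A_x = 5053.07 × 0.920505 = 4651 lb.
ΣF_y = 0: A_y + T·sin23° − 2300 − 1300 = 0 → A_y = 3600 − 5053.07 × 0.390731 = 1626 lb.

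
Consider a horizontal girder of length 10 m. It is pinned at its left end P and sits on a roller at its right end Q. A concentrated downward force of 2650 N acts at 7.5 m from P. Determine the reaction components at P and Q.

P_x = 0, P_y = 662.5 N, Q_y = 1988 N

ΣM about P: Q_y·10 − 2650·7.5 = 0 → Q_y = 19875/10 = 1987.5 ≈ 1988 N.
ΣF_y = 0: P_y + 1987.5 − 2650 = 0 → P_y = 662.5 N.
ΣF_x = 0: no horizontal applied forces, so P_x = 0.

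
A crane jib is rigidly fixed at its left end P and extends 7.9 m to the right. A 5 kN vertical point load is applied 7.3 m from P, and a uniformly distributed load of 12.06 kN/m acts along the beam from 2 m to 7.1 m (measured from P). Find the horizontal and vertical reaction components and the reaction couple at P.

Resultant of the distributed load: 12.06 × 5.1 = 61.506 kN at 4.55 m from P.
ΣF_x = 0: P_x = 0.
ΣF_y = 0: P_y − 5 − 12.06·5.1 = 0 → P_y = 66.51 kN.
ΣM about P: M_P − 5·7.3 − (12.06·5.1)·4.55 = 0 → M_P = 316.4 kN·m.

P_x = 0, P_y = 66.51 kN, M_P = 316.4 kN·m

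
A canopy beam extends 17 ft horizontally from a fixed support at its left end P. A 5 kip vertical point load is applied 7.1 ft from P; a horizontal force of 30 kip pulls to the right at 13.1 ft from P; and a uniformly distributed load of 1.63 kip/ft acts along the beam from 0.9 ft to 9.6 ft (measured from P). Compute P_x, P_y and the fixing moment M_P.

Resultant of the distributed load: 1.63 × 8.7 = 14.181 kip at 5.25 ft from P.
ΣF_x = 0: P_x + 30 = 0 → P_x = -30.00 kip.
ΣF_y = 0: P_y − 5 − 1.63·8.7 = 0 → P_y = 19.18 kip.
ΣM about P: M_P − 5·7.1 − (1.63·8.7)·5.25 = 0 → M_P = 110.0 kip·ft.

P_x = -30.00 kip, P_y = 19.18 kip, M_P = 110.0 kip·ft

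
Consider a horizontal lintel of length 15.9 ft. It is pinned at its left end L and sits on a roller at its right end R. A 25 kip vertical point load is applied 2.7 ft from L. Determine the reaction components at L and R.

L_x = 0, L_y = 20.75 kip, R_y = 4.245 kip

Moments about L: R_y·15.9 − 25·2.7 = 0 → R_y = 67.5/15.9 = 4.24528 ≈ 4.245 kip.
ΣF_y = 0: L_y + 4.24528 − 25 = 0 → L_y = 20.75 kip.
ΣF_x = 0: no horizontal applied forces, so L_x = 0.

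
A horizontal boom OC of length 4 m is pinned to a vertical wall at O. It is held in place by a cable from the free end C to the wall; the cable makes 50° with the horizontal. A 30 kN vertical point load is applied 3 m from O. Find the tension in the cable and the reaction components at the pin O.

ΣM about O: T·sin50°·4 − 30·3 = 0 → T = 90/(4·0.766044) = 29.3717 ≈ 29.37 kN.
ΣF_x = 0: O_x − T·cos50° = 0 → O_x = 29.3717 × 0.642788 = 18.88 kN.
ΣF_y = 0: O_y + T·sin50° − 30 = 0 → O_y = 30 − 29.3717 × 0.766044 = 7.500 kN.

T = 29.37 kN, O_x = 18.88 kN, O_y = 7.500 kN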